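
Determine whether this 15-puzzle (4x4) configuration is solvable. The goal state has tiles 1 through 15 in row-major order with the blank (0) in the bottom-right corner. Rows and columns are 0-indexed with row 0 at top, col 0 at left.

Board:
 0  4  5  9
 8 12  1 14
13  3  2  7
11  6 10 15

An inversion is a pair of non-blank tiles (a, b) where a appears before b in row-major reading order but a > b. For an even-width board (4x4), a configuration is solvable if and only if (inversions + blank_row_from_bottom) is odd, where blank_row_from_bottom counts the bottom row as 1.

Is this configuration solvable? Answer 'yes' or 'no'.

Inversions: 41
Blank is in row 0 (0-indexed from top), which is row 4 counting from the bottom (bottom = 1).
41 + 4 = 45, which is odd, so the puzzle is solvable.

Answer: yes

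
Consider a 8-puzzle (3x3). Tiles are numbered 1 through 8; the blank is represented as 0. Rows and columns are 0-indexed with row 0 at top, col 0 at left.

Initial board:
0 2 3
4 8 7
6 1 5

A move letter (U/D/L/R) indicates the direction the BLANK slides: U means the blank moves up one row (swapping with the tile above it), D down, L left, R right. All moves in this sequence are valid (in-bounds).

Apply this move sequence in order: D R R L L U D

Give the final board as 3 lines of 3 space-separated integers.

Answer: 4 2 3
0 8 7
6 1 5

Derivation:
After move 1 (D):
4 2 3
0 8 7
6 1 5

After move 2 (R):
4 2 3
8 0 7
6 1 5

After move 3 (R):
4 2 3
8 7 0
6 1 5

After move 4 (L):
4 2 3
8 0 7
6 1 5

After move 5 (L):
4 2 3
0 8 7
6 1 5

After move 6 (U):
0 2 3
4 8 7
6 1 5

After move 7 (D):
4 2 3
0 8 7
6 1 5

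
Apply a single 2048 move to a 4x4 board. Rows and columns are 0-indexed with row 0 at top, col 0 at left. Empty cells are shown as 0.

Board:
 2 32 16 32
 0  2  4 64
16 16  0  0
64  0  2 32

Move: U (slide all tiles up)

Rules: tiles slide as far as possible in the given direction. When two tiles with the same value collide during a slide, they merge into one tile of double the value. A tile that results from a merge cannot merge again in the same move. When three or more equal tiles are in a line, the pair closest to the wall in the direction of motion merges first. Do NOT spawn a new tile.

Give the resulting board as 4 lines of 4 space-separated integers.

Answer:  2 32 16 32
16  2  4 64
64 16  2 32
 0  0  0  0

Derivation:
Slide up:
col 0: [2, 0, 16, 64] -> [2, 16, 64, 0]
col 1: [32, 2, 16, 0] -> [32, 2, 16, 0]
col 2: [16, 4, 0, 2] -> [16, 4, 2, 0]
col 3: [32, 64, 0, 32] -> [32, 64, 32, 0]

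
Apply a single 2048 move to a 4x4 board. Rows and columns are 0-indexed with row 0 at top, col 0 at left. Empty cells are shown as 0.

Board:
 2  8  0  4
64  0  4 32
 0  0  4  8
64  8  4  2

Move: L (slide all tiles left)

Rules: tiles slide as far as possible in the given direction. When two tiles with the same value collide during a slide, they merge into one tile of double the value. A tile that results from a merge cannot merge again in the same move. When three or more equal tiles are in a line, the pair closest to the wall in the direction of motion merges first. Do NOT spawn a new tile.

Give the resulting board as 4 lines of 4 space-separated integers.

Slide left:
row 0: [2, 8, 0, 4] -> [2, 8, 4, 0]
row 1: [64, 0, 4, 32] -> [64, 4, 32, 0]
row 2: [0, 0, 4, 8] -> [4, 8, 0, 0]
row 3: [64, 8, 4, 2] -> [64, 8, 4, 2]

Answer:  2  8  4  0
64  4 32  0
 4  8  0  0
64  8  4  2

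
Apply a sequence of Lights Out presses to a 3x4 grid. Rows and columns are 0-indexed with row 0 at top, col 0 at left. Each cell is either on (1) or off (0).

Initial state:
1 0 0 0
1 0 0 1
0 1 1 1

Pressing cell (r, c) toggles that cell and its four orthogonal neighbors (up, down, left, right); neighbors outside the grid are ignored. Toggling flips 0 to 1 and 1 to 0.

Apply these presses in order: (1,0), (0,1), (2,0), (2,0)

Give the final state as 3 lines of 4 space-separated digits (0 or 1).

After press 1 at (1,0):
0 0 0 0
0 1 0 1
1 1 1 1

After press 2 at (0,1):
1 1 1 0
0 0 0 1
1 1 1 1

After press 3 at (2,0):
1 1 1 0
1 0 0 1
0 0 1 1

After press 4 at (2,0):
1 1 1 0
0 0 0 1
1 1 1 1

Answer: 1 1 1 0
0 0 0 1
1 1 1 1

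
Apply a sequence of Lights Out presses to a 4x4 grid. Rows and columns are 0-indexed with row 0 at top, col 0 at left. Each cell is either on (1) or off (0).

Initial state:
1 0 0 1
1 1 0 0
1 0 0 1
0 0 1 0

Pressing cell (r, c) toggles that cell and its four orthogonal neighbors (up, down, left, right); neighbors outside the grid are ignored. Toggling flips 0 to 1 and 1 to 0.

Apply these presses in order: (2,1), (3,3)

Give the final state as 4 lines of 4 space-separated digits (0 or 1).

Answer: 1 0 0 1
1 0 0 0
0 1 1 0
0 1 0 1

Derivation:
After press 1 at (2,1):
1 0 0 1
1 0 0 0
0 1 1 1
0 1 1 0

After press 2 at (3,3):
1 0 0 1
1 0 0 0
0 1 1 0
0 1 0 1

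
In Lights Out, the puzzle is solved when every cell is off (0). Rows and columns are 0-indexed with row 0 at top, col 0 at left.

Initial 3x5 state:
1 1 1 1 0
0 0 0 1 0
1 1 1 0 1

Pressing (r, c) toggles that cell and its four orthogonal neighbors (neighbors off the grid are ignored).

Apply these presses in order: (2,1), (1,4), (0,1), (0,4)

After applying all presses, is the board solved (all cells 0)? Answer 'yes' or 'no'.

After press 1 at (2,1):
1 1 1 1 0
0 1 0 1 0
0 0 0 0 1

After press 2 at (1,4):
1 1 1 1 1
0 1 0 0 1
0 0 0 0 0

After press 3 at (0,1):
0 0 0 1 1
0 0 0 0 1
0 0 0 0 0

After press 4 at (0,4):
0 0 0 0 0
0 0 0 0 0
0 0 0 0 0

Lights still on: 0

Answer: yes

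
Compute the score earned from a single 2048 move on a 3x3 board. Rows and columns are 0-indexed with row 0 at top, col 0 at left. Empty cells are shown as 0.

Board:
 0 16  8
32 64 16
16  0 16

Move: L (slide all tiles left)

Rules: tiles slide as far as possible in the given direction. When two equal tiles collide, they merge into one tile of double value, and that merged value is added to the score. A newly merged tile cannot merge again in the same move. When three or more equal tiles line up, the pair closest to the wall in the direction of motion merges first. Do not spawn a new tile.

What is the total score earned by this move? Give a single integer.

Answer: 32

Derivation:
Slide left:
row 0: [0, 16, 8] -> [16, 8, 0]  score +0 (running 0)
row 1: [32, 64, 16] -> [32, 64, 16]  score +0 (running 0)
row 2: [16, 0, 16] -> [32, 0, 0]  score +32 (running 32)
Board after move:
16  8  0
32 64 16
32  0  0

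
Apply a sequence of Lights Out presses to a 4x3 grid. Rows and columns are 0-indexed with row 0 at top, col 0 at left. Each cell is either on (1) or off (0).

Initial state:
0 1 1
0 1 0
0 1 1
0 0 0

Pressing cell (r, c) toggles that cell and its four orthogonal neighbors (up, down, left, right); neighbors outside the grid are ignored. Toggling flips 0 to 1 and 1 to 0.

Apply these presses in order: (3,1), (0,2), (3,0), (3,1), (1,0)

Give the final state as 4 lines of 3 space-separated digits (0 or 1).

After press 1 at (3,1):
0 1 1
0 1 0
0 0 1
1 1 1

After press 2 at (0,2):
0 0 0
0 1 1
0 0 1
1 1 1

After press 3 at (3,0):
0 0 0
0 1 1
1 0 1
0 0 1

After press 4 at (3,1):
0 0 0
0 1 1
1 1 1
1 1 0

After press 5 at (1,0):
1 0 0
1 0 1
0 1 1
1 1 0

Answer: 1 0 0
1 0 1
0 1 1
1 1 0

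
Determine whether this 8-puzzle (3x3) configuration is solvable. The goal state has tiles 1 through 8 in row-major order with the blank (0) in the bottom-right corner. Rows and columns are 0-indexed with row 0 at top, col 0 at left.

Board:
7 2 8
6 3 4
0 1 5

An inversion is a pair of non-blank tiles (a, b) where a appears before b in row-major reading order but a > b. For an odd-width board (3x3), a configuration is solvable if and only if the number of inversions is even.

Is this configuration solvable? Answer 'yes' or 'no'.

Inversions (pairs i<j in row-major order where tile[i] > tile[j] > 0): 18
18 is even, so the puzzle is solvable.

Answer: yes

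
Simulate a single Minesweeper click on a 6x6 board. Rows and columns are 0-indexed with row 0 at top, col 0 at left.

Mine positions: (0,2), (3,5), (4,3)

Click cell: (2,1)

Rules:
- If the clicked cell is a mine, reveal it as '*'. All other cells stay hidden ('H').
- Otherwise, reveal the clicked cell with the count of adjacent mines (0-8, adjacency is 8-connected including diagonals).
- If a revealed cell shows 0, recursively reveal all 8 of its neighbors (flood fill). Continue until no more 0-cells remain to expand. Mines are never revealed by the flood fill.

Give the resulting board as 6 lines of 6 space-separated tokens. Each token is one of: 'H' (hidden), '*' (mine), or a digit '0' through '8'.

0 1 H 1 0 0
0 1 1 1 0 0
0 0 0 0 1 1
0 0 1 1 2 H
0 0 1 H H H
0 0 1 H H H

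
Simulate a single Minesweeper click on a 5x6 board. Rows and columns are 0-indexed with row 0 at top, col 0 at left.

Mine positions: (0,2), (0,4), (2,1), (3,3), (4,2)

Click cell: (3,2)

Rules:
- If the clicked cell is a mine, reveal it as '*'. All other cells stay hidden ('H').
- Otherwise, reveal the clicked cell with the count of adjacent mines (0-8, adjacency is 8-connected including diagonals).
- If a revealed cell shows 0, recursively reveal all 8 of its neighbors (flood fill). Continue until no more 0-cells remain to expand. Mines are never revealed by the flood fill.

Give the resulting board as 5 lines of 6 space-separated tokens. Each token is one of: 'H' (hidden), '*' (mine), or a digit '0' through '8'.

H H H H H H
H H H H H H
H H H H H H
H H 3 H H H
H H H H H H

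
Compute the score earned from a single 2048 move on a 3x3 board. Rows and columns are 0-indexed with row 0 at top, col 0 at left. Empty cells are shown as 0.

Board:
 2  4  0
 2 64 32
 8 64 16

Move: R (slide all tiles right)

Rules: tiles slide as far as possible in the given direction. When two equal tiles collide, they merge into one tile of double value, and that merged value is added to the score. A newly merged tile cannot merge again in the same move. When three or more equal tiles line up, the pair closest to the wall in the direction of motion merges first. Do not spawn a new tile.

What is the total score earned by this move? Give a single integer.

Answer: 0

Derivation:
Slide right:
row 0: [2, 4, 0] -> [0, 2, 4]  score +0 (running 0)
row 1: [2, 64, 32] -> [2, 64, 32]  score +0 (running 0)
row 2: [8, 64, 16] -> [8, 64, 16]  score +0 (running 0)
Board after move:
 0  2  4
 2 64 32
 8 64 16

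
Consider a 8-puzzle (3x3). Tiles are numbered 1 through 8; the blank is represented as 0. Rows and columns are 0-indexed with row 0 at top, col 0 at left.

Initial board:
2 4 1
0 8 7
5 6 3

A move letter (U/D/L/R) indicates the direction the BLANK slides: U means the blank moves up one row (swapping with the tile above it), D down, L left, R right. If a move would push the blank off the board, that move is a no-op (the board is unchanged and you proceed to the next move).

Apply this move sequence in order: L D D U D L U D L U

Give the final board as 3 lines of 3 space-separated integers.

After move 1 (L):
2 4 1
0 8 7
5 6 3

After move 2 (D):
2 4 1
5 8 7
0 6 3

After move 3 (D):
2 4 1
5 8 7
0 6 3

After move 4 (U):
2 4 1
0 8 7
5 6 3

After move 5 (D):
2 4 1
5 8 7
0 6 3

After move 6 (L):
2 4 1
5 8 7
0 6 3

After move 7 (U):
2 4 1
0 8 7
5 6 3

After move 8 (D):
2 4 1
5 8 7
0 6 3

After move 9 (L):
2 4 1
5 8 7
0 6 3

After move 10 (U):
2 4 1
0 8 7
5 6 3

Answer: 2 4 1
0 8 7
5 6 3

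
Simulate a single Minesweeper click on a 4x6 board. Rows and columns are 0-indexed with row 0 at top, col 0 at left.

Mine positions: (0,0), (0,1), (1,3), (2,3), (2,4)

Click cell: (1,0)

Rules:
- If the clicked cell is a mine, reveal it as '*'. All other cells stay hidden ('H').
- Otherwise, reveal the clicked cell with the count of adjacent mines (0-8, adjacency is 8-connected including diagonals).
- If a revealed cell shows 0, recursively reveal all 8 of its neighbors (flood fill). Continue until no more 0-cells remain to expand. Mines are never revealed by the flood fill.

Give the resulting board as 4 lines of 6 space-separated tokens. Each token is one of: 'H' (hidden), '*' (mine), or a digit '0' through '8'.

H H H H H H
2 H H H H H
H H H H H H
H H H H H H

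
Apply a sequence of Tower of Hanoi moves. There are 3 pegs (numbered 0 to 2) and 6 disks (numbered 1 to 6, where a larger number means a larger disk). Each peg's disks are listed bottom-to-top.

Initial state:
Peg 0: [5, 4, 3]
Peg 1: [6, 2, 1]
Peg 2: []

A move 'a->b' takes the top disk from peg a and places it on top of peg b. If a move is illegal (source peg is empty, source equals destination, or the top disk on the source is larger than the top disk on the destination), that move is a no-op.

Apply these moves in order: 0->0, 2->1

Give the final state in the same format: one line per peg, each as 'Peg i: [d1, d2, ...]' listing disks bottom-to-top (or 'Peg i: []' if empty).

Answer: Peg 0: [5, 4, 3]
Peg 1: [6, 2, 1]
Peg 2: []

Derivation:
After move 1 (0->0):
Peg 0: [5, 4, 3]
Peg 1: [6, 2, 1]
Peg 2: []

After move 2 (2->1):
Peg 0: [5, 4, 3]
Peg 1: [6, 2, 1]
Peg 2: []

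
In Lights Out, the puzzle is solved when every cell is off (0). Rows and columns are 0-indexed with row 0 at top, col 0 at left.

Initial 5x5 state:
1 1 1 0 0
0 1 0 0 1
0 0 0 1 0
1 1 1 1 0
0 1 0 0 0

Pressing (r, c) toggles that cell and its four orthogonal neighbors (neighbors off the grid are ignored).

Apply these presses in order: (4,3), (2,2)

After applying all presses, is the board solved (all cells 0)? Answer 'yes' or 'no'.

Answer: no

Derivation:
After press 1 at (4,3):
1 1 1 0 0
0 1 0 0 1
0 0 0 1 0
1 1 1 0 0
0 1 1 1 1

After press 2 at (2,2):
1 1 1 0 0
0 1 1 0 1
0 1 1 0 0
1 1 0 0 0
0 1 1 1 1

Lights still on: 14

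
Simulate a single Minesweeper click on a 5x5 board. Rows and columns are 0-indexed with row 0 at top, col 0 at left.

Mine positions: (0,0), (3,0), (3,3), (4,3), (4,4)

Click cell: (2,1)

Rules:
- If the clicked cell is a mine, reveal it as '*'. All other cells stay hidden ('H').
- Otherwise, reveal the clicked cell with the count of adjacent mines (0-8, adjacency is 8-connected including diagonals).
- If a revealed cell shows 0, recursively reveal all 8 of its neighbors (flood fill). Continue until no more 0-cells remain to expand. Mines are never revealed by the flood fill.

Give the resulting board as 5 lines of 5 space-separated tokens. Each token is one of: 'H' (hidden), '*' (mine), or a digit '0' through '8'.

H H H H H
H H H H H
H 1 H H H
H H H H H
H H H H H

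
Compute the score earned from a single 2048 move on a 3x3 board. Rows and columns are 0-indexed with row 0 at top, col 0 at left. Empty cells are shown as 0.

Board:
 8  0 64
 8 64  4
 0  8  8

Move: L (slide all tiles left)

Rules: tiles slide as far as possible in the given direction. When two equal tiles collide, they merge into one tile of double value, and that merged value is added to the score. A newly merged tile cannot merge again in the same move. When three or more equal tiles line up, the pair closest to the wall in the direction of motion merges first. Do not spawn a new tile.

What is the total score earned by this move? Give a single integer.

Slide left:
row 0: [8, 0, 64] -> [8, 64, 0]  score +0 (running 0)
row 1: [8, 64, 4] -> [8, 64, 4]  score +0 (running 0)
row 2: [0, 8, 8] -> [16, 0, 0]  score +16 (running 16)
Board after move:
 8 64  0
 8 64  4
16  0  0

Answer: 16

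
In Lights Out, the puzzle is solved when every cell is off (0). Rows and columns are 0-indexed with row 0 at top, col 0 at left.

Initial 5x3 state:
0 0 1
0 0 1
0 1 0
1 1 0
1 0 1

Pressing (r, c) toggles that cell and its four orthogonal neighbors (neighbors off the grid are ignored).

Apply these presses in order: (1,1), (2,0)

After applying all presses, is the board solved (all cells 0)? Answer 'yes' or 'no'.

Answer: no

Derivation:
After press 1 at (1,1):
0 1 1
1 1 0
0 0 0
1 1 0
1 0 1

After press 2 at (2,0):
0 1 1
0 1 0
1 1 0
0 1 0
1 0 1

Lights still on: 8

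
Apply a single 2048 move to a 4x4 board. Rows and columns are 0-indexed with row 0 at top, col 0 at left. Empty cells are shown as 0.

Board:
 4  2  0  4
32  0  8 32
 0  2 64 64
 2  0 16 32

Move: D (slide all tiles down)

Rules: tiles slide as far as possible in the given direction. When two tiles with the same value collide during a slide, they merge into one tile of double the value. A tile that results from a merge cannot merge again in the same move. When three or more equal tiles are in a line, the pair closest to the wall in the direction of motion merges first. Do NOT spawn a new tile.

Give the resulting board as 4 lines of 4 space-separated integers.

Answer:  0  0  0  4
 4  0  8 32
32  0 64 64
 2  4 16 32

Derivation:
Slide down:
col 0: [4, 32, 0, 2] -> [0, 4, 32, 2]
col 1: [2, 0, 2, 0] -> [0, 0, 0, 4]
col 2: [0, 8, 64, 16] -> [0, 8, 64, 16]
col 3: [4, 32, 64, 32] -> [4, 32, 64, 32]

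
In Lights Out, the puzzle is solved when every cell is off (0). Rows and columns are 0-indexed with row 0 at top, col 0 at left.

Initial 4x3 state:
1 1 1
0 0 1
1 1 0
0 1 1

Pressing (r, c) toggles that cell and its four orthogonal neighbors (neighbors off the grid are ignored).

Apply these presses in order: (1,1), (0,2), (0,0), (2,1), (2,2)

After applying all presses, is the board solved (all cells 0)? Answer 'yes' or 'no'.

After press 1 at (1,1):
1 0 1
1 1 0
1 0 0
0 1 1

After press 2 at (0,2):
1 1 0
1 1 1
1 0 0
0 1 1

After press 3 at (0,0):
0 0 0
0 1 1
1 0 0
0 1 1

After press 4 at (2,1):
0 0 0
0 0 1
0 1 1
0 0 1

After press 5 at (2,2):
0 0 0
0 0 0
0 0 0
0 0 0

Lights still on: 0

Answer: yes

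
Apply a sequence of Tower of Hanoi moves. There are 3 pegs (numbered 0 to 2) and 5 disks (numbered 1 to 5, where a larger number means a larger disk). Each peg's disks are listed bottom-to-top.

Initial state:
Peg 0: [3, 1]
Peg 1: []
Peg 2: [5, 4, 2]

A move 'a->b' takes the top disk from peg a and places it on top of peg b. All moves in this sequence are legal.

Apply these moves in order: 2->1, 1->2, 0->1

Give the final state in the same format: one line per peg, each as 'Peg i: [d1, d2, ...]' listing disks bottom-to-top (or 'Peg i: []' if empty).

Answer: Peg 0: [3]
Peg 1: [1]
Peg 2: [5, 4, 2]

Derivation:
After move 1 (2->1):
Peg 0: [3, 1]
Peg 1: [2]
Peg 2: [5, 4]

After move 2 (1->2):
Peg 0: [3, 1]
Peg 1: []
Peg 2: [5, 4, 2]

After move 3 (0->1):
Peg 0: [3]
Peg 1: [1]
Peg 2: [5, 4, 2]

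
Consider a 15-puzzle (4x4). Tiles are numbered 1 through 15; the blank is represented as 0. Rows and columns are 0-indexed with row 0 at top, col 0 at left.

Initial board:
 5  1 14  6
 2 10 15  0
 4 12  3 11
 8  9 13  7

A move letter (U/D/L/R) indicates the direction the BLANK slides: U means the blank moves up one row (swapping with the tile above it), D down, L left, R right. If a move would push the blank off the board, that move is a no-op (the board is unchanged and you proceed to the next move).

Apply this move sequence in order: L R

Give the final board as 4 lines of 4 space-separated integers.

After move 1 (L):
 5  1 14  6
 2 10  0 15
 4 12  3 11
 8  9 13  7

After move 2 (R):
 5  1 14  6
 2 10 15  0
 4 12  3 11
 8  9 13  7

Answer:  5  1 14  6
 2 10 15  0
 4 12  3 11
 8  9 13  7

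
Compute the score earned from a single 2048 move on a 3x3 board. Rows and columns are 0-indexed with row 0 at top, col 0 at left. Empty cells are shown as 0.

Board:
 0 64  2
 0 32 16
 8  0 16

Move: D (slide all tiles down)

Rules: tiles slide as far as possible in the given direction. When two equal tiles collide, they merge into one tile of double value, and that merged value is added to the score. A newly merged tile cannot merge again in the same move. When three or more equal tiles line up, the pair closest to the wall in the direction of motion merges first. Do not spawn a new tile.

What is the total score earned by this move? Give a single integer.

Answer: 32

Derivation:
Slide down:
col 0: [0, 0, 8] -> [0, 0, 8]  score +0 (running 0)
col 1: [64, 32, 0] -> [0, 64, 32]  score +0 (running 0)
col 2: [2, 16, 16] -> [0, 2, 32]  score +32 (running 32)
Board after move:
 0  0  0
 0 64  2
 8 32 32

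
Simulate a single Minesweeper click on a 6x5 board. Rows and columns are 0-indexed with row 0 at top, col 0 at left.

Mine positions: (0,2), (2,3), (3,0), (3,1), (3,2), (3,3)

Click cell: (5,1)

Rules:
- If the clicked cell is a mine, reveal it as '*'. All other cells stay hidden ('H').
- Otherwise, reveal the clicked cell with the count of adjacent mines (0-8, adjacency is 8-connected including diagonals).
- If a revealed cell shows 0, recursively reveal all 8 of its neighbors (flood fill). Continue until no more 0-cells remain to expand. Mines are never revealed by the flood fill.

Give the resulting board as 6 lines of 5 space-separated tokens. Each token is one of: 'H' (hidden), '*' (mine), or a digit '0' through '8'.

H H H H H
H H H H H
H H H H H
H H H H H
2 3 3 2 1
0 0 0 0 0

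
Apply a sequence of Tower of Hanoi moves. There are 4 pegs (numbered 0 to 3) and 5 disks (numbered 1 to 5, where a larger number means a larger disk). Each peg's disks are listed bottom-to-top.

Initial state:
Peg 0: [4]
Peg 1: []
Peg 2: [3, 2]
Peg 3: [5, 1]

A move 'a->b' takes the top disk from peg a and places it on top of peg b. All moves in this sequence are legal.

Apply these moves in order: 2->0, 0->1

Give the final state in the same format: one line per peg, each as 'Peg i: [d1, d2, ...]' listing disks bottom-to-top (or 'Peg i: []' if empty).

After move 1 (2->0):
Peg 0: [4, 2]
Peg 1: []
Peg 2: [3]
Peg 3: [5, 1]

After move 2 (0->1):
Peg 0: [4]
Peg 1: [2]
Peg 2: [3]
Peg 3: [5, 1]

Answer: Peg 0: [4]
Peg 1: [2]
Peg 2: [3]
Peg 3: [5, 1]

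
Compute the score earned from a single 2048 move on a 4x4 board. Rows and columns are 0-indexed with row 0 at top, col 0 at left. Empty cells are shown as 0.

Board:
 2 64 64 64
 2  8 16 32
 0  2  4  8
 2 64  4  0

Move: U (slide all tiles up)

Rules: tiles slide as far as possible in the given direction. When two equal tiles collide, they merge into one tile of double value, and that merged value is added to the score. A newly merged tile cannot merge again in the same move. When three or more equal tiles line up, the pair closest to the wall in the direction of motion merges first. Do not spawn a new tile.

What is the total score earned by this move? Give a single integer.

Answer: 12

Derivation:
Slide up:
col 0: [2, 2, 0, 2] -> [4, 2, 0, 0]  score +4 (running 4)
col 1: [64, 8, 2, 64] -> [64, 8, 2, 64]  score +0 (running 4)
col 2: [64, 16, 4, 4] -> [64, 16, 8, 0]  score +8 (running 12)
col 3: [64, 32, 8, 0] -> [64, 32, 8, 0]  score +0 (running 12)
Board after move:
 4 64 64 64
 2  8 16 32
 0  2  8  8
 0 64  0  0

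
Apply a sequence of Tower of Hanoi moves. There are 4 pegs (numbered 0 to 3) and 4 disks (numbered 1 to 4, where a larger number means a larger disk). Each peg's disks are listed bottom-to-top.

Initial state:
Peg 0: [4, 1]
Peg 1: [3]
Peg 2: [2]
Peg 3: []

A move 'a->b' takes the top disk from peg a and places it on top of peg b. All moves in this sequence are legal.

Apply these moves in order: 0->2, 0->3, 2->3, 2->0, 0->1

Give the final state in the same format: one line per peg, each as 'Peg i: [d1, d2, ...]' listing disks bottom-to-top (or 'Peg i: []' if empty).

Answer: Peg 0: []
Peg 1: [3, 2]
Peg 2: []
Peg 3: [4, 1]

Derivation:
After move 1 (0->2):
Peg 0: [4]
Peg 1: [3]
Peg 2: [2, 1]
Peg 3: []

After move 2 (0->3):
Peg 0: []
Peg 1: [3]
Peg 2: [2, 1]
Peg 3: [4]

After move 3 (2->3):
Peg 0: []
Peg 1: [3]
Peg 2: [2]
Peg 3: [4, 1]

After move 4 (2->0):
Peg 0: [2]
Peg 1: [3]
Peg 2: []
Peg 3: [4, 1]

After move 5 (0->1):
Peg 0: []
Peg 1: [3, 2]
Peg 2: []
Peg 3: [4, 1]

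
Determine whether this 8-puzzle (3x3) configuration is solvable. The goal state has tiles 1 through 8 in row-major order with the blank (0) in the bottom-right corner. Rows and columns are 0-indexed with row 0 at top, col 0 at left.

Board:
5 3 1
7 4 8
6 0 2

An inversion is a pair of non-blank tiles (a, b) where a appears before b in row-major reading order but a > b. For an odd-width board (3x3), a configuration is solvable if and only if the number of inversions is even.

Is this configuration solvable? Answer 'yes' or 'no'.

Inversions (pairs i<j in row-major order where tile[i] > tile[j] > 0): 13
13 is odd, so the puzzle is not solvable.

Answer: no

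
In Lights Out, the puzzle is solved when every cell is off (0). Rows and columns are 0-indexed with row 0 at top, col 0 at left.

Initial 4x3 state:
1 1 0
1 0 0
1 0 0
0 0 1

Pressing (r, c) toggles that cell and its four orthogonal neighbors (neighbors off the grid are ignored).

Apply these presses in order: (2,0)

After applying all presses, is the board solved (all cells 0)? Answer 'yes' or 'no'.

After press 1 at (2,0):
1 1 0
0 0 0
0 1 0
1 0 1

Lights still on: 5

Answer: no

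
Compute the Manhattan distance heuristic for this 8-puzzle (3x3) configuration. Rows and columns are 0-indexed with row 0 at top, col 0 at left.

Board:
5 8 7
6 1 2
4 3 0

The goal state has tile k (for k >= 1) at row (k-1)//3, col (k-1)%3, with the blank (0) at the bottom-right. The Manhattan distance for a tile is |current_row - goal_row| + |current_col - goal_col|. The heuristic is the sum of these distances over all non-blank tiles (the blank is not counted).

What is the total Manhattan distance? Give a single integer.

Answer: 18

Derivation:
Tile 5: at (0,0), goal (1,1), distance |0-1|+|0-1| = 2
Tile 8: at (0,1), goal (2,1), distance |0-2|+|1-1| = 2
Tile 7: at (0,2), goal (2,0), distance |0-2|+|2-0| = 4
Tile 6: at (1,0), goal (1,2), distance |1-1|+|0-2| = 2
Tile 1: at (1,1), goal (0,0), distance |1-0|+|1-0| = 2
Tile 2: at (1,2), goal (0,1), distance |1-0|+|2-1| = 2
Tile 4: at (2,0), goal (1,0), distance |2-1|+|0-0| = 1
Tile 3: at (2,1), goal (0,2), distance |2-0|+|1-2| = 3
Sum: 2 + 2 + 4 + 2 + 2 + 2 + 1 + 3 = 18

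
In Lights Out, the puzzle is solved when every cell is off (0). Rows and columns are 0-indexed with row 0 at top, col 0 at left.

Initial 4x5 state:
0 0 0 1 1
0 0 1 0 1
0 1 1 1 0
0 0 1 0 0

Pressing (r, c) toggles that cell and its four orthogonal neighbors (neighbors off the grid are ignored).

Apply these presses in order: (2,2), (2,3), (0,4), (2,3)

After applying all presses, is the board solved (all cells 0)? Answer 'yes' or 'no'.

After press 1 at (2,2):
0 0 0 1 1
0 0 0 0 1
0 0 0 0 0
0 0 0 0 0

After press 2 at (2,3):
0 0 0 1 1
0 0 0 1 1
0 0 1 1 1
0 0 0 1 0

After press 3 at (0,4):
0 0 0 0 0
0 0 0 1 0
0 0 1 1 1
0 0 0 1 0

After press 4 at (2,3):
0 0 0 0 0
0 0 0 0 0
0 0 0 0 0
0 0 0 0 0

Lights still on: 0

Answer: yes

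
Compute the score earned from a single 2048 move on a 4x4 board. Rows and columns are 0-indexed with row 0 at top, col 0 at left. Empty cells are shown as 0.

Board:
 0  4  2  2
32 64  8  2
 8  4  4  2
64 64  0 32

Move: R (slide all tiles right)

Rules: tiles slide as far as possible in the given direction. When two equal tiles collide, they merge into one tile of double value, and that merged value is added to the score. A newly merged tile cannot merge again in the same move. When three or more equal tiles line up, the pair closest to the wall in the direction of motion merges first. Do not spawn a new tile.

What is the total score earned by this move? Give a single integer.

Answer: 140

Derivation:
Slide right:
row 0: [0, 4, 2, 2] -> [0, 0, 4, 4]  score +4 (running 4)
row 1: [32, 64, 8, 2] -> [32, 64, 8, 2]  score +0 (running 4)
row 2: [8, 4, 4, 2] -> [0, 8, 8, 2]  score +8 (running 12)
row 3: [64, 64, 0, 32] -> [0, 0, 128, 32]  score +128 (running 140)
Board after move:
  0   0   4   4
 32  64   8   2
  0   8   8   2
  0   0 128  32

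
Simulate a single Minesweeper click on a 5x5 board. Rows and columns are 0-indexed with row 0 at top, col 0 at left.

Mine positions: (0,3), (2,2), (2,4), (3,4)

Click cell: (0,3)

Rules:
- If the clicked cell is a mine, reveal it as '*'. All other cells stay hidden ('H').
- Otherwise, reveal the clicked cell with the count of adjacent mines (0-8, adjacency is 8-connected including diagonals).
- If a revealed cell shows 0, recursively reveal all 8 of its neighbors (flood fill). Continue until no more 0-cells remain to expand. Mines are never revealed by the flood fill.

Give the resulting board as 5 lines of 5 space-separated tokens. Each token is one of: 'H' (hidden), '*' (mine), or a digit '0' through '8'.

H H H * H
H H H H H
H H H H H
H H H H H
H H H H H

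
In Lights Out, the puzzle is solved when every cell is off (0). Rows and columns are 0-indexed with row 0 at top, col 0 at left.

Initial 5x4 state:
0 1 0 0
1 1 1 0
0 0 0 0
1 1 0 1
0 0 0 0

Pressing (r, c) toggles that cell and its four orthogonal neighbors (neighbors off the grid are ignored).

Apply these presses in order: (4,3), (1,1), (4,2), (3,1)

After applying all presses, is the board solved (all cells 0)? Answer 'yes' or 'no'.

Answer: yes

Derivation:
After press 1 at (4,3):
0 1 0 0
1 1 1 0
0 0 0 0
1 1 0 0
0 0 1 1

After press 2 at (1,1):
0 0 0 0
0 0 0 0
0 1 0 0
1 1 0 0
0 0 1 1

After press 3 at (4,2):
0 0 0 0
0 0 0 0
0 1 0 0
1 1 1 0
0 1 0 0

After press 4 at (3,1):
0 0 0 0
0 0 0 0
0 0 0 0
0 0 0 0
0 0 0 0

Lights still on: 0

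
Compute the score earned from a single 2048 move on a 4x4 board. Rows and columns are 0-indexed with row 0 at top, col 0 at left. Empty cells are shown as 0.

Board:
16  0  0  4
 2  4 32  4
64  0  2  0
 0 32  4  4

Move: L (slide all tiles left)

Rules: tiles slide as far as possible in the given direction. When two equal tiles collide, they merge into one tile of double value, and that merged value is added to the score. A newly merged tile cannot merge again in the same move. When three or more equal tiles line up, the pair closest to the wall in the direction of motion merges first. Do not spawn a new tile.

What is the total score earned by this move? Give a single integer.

Answer: 8

Derivation:
Slide left:
row 0: [16, 0, 0, 4] -> [16, 4, 0, 0]  score +0 (running 0)
row 1: [2, 4, 32, 4] -> [2, 4, 32, 4]  score +0 (running 0)
row 2: [64, 0, 2, 0] -> [64, 2, 0, 0]  score +0 (running 0)
row 3: [0, 32, 4, 4] -> [32, 8, 0, 0]  score +8 (running 8)
Board after move:
16  4  0  0
 2  4 32  4
64  2  0  0
32  8  0  0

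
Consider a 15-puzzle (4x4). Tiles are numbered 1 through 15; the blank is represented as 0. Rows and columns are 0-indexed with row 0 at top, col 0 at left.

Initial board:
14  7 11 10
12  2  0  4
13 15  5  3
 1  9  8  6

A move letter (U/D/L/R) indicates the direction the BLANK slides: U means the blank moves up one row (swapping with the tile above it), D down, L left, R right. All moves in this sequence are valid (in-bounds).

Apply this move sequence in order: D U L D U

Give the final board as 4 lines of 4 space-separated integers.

After move 1 (D):
14  7 11 10
12  2  5  4
13 15  0  3
 1  9  8  6

After move 2 (U):
14  7 11 10
12  2  0  4
13 15  5  3
 1  9  8  6

After move 3 (L):
14  7 11 10
12  0  2  4
13 15  5  3
 1  9  8  6

After move 4 (D):
14  7 11 10
12 15  2  4
13  0  5  3
 1  9  8  6

After move 5 (U):
14  7 11 10
12  0  2  4
13 15  5  3
 1  9  8  6

Answer: 14  7 11 10
12  0  2  4
13 15  5  3
 1  9  8  6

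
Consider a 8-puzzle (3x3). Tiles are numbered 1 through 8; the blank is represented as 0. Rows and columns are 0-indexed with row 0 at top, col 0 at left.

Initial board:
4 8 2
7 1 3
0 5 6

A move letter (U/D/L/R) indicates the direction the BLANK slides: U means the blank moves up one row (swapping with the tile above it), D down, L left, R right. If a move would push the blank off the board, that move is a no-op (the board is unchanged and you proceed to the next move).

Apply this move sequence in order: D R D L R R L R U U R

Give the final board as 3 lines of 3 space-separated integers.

Answer: 4 8 0
7 1 2
5 6 3

Derivation:
After move 1 (D):
4 8 2
7 1 3
0 5 6

After move 2 (R):
4 8 2
7 1 3
5 0 6

After move 3 (D):
4 8 2
7 1 3
5 0 6

After move 4 (L):
4 8 2
7 1 3
0 5 6

After move 5 (R):
4 8 2
7 1 3
5 0 6

After move 6 (R):
4 8 2
7 1 3
5 6 0

After move 7 (L):
4 8 2
7 1 3
5 0 6

After move 8 (R):
4 8 2
7 1 3
5 6 0

After move 9 (U):
4 8 2
7 1 0
5 6 3

After move 10 (U):
4 8 0
7 1 2
5 6 3

After move 11 (R):
4 8 0
7 1 2
5 6 3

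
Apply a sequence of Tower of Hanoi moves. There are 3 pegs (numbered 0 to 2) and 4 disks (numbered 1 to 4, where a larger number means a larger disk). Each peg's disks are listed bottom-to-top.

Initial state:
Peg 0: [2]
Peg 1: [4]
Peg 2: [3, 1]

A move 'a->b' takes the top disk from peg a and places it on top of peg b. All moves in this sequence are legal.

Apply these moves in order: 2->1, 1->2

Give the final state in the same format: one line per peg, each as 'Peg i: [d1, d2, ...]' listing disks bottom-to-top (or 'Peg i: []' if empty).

Answer: Peg 0: [2]
Peg 1: [4]
Peg 2: [3, 1]

Derivation:
After move 1 (2->1):
Peg 0: [2]
Peg 1: [4, 1]
Peg 2: [3]

After move 2 (1->2):
Peg 0: [2]
Peg 1: [4]
Peg 2: [3, 1]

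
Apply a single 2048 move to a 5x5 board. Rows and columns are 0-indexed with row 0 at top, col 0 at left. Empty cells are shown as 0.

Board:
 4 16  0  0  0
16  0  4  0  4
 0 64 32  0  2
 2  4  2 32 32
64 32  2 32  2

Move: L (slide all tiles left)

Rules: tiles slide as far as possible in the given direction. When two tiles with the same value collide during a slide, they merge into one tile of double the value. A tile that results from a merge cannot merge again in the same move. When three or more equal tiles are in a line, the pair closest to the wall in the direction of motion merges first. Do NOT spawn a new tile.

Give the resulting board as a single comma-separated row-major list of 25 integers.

Answer: 4, 16, 0, 0, 0, 16, 8, 0, 0, 0, 64, 32, 2, 0, 0, 2, 4, 2, 64, 0, 64, 32, 2, 32, 2

Derivation:
Slide left:
row 0: [4, 16, 0, 0, 0] -> [4, 16, 0, 0, 0]
row 1: [16, 0, 4, 0, 4] -> [16, 8, 0, 0, 0]
row 2: [0, 64, 32, 0, 2] -> [64, 32, 2, 0, 0]
row 3: [2, 4, 2, 32, 32] -> [2, 4, 2, 64, 0]
row 4: [64, 32, 2, 32, 2] -> [64, 32, 2, 32, 2]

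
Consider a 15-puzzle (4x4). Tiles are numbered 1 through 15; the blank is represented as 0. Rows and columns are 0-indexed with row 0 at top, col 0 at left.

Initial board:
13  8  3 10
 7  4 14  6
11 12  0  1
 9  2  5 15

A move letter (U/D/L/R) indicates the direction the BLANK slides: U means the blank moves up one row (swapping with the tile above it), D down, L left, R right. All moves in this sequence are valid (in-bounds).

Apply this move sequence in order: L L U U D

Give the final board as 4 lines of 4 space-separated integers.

Answer: 13  8  3 10
 0  4 14  6
 7 11 12  1
 9  2  5 15

Derivation:
After move 1 (L):
13  8  3 10
 7  4 14  6
11  0 12  1
 9  2  5 15

After move 2 (L):
13  8  3 10
 7  4 14  6
 0 11 12  1
 9  2  5 15

After move 3 (U):
13  8  3 10
 0  4 14  6
 7 11 12  1
 9  2  5 15

After move 4 (U):
 0  8  3 10
13  4 14  6
 7 11 12  1
 9  2  5 15

After move 5 (D):
13  8  3 10
 0  4 14  6
 7 11 12  1
 9  2  5 15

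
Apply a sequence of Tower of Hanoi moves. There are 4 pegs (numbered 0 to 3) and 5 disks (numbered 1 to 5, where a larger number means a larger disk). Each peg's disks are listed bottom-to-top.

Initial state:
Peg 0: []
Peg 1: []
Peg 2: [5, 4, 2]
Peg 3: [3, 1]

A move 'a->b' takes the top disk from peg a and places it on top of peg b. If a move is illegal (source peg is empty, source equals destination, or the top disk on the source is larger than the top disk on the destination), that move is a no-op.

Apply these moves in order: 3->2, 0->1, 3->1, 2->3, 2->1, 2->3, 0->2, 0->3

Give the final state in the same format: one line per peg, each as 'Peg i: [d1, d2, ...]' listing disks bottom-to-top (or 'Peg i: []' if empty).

Answer: Peg 0: []
Peg 1: [3, 2]
Peg 2: [5, 4]
Peg 3: [1]

Derivation:
After move 1 (3->2):
Peg 0: []
Peg 1: []
Peg 2: [5, 4, 2, 1]
Peg 3: [3]

After move 2 (0->1):
Peg 0: []
Peg 1: []
Peg 2: [5, 4, 2, 1]
Peg 3: [3]

After move 3 (3->1):
Peg 0: []
Peg 1: [3]
Peg 2: [5, 4, 2, 1]
Peg 3: []

After move 4 (2->3):
Peg 0: []
Peg 1: [3]
Peg 2: [5, 4, 2]
Peg 3: [1]

After move 5 (2->1):
Peg 0: []
Peg 1: [3, 2]
Peg 2: [5, 4]
Peg 3: [1]

After move 6 (2->3):
Peg 0: []
Peg 1: [3, 2]
Peg 2: [5, 4]
Peg 3: [1]

After move 7 (0->2):
Peg 0: []
Peg 1: [3, 2]
Peg 2: [5, 4]
Peg 3: [1]

After move 8 (0->3):
Peg 0: []
Peg 1: [3, 2]
Peg 2: [5, 4]
Peg 3: [1]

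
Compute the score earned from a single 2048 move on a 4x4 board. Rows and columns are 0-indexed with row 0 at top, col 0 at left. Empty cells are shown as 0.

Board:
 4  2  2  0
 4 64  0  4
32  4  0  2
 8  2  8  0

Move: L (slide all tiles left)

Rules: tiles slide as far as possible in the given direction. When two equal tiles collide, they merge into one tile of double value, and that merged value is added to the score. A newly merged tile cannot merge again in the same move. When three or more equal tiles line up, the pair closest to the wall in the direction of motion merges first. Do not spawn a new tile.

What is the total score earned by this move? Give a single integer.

Slide left:
row 0: [4, 2, 2, 0] -> [4, 4, 0, 0]  score +4 (running 4)
row 1: [4, 64, 0, 4] -> [4, 64, 4, 0]  score +0 (running 4)
row 2: [32, 4, 0, 2] -> [32, 4, 2, 0]  score +0 (running 4)
row 3: [8, 2, 8, 0] -> [8, 2, 8, 0]  score +0 (running 4)
Board after move:
 4  4  0  0
 4 64  4  0
32  4  2  0
 8  2  8  0

Answer: 4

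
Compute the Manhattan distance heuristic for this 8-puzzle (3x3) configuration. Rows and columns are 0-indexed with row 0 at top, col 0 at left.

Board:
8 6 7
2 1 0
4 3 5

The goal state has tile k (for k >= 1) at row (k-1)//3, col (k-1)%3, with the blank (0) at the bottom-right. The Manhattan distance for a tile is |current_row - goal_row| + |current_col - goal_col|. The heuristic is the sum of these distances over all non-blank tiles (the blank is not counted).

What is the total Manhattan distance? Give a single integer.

Answer: 19

Derivation:
Tile 8: (0,0)->(2,1) = 3
Tile 6: (0,1)->(1,2) = 2
Tile 7: (0,2)->(2,0) = 4
Tile 2: (1,0)->(0,1) = 2
Tile 1: (1,1)->(0,0) = 2
Tile 4: (2,0)->(1,0) = 1
Tile 3: (2,1)->(0,2) = 3
Tile 5: (2,2)->(1,1) = 2
Sum: 3 + 2 + 4 + 2 + 2 + 1 + 3 + 2 = 19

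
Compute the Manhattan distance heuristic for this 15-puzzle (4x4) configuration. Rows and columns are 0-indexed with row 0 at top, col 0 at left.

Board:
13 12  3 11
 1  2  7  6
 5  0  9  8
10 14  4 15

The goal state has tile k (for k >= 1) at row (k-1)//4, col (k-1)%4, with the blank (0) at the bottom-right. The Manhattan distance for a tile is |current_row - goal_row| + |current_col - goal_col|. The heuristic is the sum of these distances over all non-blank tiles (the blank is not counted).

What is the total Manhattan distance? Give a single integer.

Answer: 25

Derivation:
Tile 13: at (0,0), goal (3,0), distance |0-3|+|0-0| = 3
Tile 12: at (0,1), goal (2,3), distance |0-2|+|1-3| = 4
Tile 3: at (0,2), goal (0,2), distance |0-0|+|2-2| = 0
Tile 11: at (0,3), goal (2,2), distance |0-2|+|3-2| = 3
Tile 1: at (1,0), goal (0,0), distance |1-0|+|0-0| = 1
Tile 2: at (1,1), goal (0,1), distance |1-0|+|1-1| = 1
Tile 7: at (1,2), goal (1,2), distance |1-1|+|2-2| = 0
Tile 6: at (1,3), goal (1,1), distance |1-1|+|3-1| = 2
Tile 5: at (2,0), goal (1,0), distance |2-1|+|0-0| = 1
Tile 9: at (2,2), goal (2,0), distance |2-2|+|2-0| = 2
Tile 8: at (2,3), goal (1,3), distance |2-1|+|3-3| = 1
Tile 10: at (3,0), goal (2,1), distance |3-2|+|0-1| = 2
Tile 14: at (3,1), goal (3,1), distance |3-3|+|1-1| = 0
Tile 4: at (3,2), goal (0,3), distance |3-0|+|2-3| = 4
Tile 15: at (3,3), goal (3,2), distance |3-3|+|3-2| = 1
Sum: 3 + 4 + 0 + 3 + 1 + 1 + 0 + 2 + 1 + 2 + 1 + 2 + 0 + 4 + 1 = 25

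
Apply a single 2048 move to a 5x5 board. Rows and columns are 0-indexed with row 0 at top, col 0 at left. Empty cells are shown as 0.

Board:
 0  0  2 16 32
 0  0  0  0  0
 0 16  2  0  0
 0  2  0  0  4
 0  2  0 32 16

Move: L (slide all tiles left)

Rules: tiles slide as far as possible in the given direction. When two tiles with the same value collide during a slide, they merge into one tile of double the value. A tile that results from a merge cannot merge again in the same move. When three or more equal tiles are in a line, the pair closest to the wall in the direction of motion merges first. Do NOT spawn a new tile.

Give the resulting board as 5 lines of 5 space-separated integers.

Answer:  2 16 32  0  0
 0  0  0  0  0
16  2  0  0  0
 2  4  0  0  0
 2 32 16  0  0

Derivation:
Slide left:
row 0: [0, 0, 2, 16, 32] -> [2, 16, 32, 0, 0]
row 1: [0, 0, 0, 0, 0] -> [0, 0, 0, 0, 0]
row 2: [0, 16, 2, 0, 0] -> [16, 2, 0, 0, 0]
row 3: [0, 2, 0, 0, 4] -> [2, 4, 0, 0, 0]
row 4: [0, 2, 0, 32, 16] -> [2, 32, 16, 0, 0]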